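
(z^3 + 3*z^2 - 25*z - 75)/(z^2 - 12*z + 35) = (z^2 + 8*z + 15)/(z - 7)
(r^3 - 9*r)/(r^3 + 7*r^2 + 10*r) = (r^2 - 9)/(r^2 + 7*r + 10)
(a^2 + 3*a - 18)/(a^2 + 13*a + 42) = (a - 3)/(a + 7)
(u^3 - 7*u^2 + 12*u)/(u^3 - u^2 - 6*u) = (u - 4)/(u + 2)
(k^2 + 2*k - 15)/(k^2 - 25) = (k - 3)/(k - 5)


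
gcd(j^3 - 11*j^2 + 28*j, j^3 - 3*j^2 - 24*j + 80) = j - 4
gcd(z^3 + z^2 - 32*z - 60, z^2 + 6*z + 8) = z + 2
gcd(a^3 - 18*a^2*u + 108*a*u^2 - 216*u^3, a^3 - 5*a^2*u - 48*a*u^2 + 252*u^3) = a^2 - 12*a*u + 36*u^2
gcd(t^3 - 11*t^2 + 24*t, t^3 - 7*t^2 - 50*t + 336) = t - 8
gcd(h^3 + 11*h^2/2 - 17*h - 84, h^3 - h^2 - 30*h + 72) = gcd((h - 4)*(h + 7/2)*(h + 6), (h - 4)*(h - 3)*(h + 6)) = h^2 + 2*h - 24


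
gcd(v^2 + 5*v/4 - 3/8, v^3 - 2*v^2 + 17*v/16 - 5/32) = v - 1/4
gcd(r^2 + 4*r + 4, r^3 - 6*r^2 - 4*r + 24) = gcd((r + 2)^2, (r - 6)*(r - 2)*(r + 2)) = r + 2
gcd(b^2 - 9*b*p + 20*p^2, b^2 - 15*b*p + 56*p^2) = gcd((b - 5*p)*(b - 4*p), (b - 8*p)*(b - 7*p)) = 1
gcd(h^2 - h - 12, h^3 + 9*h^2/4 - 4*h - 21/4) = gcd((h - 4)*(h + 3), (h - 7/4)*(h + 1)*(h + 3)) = h + 3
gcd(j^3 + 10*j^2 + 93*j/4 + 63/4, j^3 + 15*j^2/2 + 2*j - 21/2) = j^2 + 17*j/2 + 21/2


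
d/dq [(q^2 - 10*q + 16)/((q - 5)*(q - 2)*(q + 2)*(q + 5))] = 2*(-q^3 + 11*q^2 + 16*q - 125)/(q^6 + 4*q^5 - 46*q^4 - 200*q^3 + 425*q^2 + 2500*q + 2500)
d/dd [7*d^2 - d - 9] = 14*d - 1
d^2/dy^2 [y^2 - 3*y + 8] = 2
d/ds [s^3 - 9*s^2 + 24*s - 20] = 3*s^2 - 18*s + 24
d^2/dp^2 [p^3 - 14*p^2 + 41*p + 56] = 6*p - 28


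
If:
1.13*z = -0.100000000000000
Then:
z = -0.09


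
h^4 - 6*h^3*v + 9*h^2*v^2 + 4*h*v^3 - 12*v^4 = (h - 3*v)*(h - 2*v)^2*(h + v)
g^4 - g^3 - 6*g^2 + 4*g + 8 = (g - 2)^2*(g + 1)*(g + 2)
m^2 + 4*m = m*(m + 4)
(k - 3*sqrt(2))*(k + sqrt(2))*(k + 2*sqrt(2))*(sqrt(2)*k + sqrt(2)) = sqrt(2)*k^4 + sqrt(2)*k^3 - 14*sqrt(2)*k^2 - 24*k - 14*sqrt(2)*k - 24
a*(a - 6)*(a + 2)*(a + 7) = a^4 + 3*a^3 - 40*a^2 - 84*a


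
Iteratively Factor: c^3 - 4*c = (c)*(c^2 - 4) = c*(c - 2)*(c + 2)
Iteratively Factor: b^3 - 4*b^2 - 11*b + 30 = (b - 5)*(b^2 + b - 6) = (b - 5)*(b + 3)*(b - 2)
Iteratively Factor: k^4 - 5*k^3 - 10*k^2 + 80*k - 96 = (k + 4)*(k^3 - 9*k^2 + 26*k - 24) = (k - 3)*(k + 4)*(k^2 - 6*k + 8) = (k - 3)*(k - 2)*(k + 4)*(k - 4)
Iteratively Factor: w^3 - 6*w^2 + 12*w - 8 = (w - 2)*(w^2 - 4*w + 4) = (w - 2)^2*(w - 2)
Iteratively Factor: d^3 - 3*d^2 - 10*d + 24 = (d - 4)*(d^2 + d - 6) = (d - 4)*(d - 2)*(d + 3)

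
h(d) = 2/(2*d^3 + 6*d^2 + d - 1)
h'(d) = 2*(-6*d^2 - 12*d - 1)/(2*d^3 + 6*d^2 + d - 1)^2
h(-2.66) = 1.74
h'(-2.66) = -17.40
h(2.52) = 0.03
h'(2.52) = -0.03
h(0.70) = 0.60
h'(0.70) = -2.23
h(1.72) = 0.07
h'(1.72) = -0.10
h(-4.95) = -0.02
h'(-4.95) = -0.02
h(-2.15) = 0.42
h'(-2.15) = -0.26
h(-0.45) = -4.79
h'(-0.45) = 36.59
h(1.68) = 0.07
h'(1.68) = -0.10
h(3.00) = 0.02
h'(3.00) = -0.02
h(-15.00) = 0.00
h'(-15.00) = 0.00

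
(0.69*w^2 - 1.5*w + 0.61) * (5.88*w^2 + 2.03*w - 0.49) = 4.0572*w^4 - 7.4193*w^3 + 0.2037*w^2 + 1.9733*w - 0.2989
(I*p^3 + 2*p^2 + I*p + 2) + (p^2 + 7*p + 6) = I*p^3 + 3*p^2 + 7*p + I*p + 8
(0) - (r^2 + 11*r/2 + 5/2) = -r^2 - 11*r/2 - 5/2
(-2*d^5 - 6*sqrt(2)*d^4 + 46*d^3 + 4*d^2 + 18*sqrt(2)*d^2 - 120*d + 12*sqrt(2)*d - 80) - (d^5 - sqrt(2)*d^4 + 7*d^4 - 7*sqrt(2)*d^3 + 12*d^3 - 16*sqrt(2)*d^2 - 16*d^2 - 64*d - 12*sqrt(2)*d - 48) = -3*d^5 - 5*sqrt(2)*d^4 - 7*d^4 + 7*sqrt(2)*d^3 + 34*d^3 + 20*d^2 + 34*sqrt(2)*d^2 - 56*d + 24*sqrt(2)*d - 32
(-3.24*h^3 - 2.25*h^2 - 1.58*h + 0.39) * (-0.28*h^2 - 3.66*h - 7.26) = 0.9072*h^5 + 12.4884*h^4 + 32.1998*h^3 + 22.0086*h^2 + 10.0434*h - 2.8314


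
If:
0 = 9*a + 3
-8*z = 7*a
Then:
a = -1/3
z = 7/24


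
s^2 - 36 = (s - 6)*(s + 6)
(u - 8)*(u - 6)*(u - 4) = u^3 - 18*u^2 + 104*u - 192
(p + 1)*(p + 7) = p^2 + 8*p + 7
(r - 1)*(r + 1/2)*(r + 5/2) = r^3 + 2*r^2 - 7*r/4 - 5/4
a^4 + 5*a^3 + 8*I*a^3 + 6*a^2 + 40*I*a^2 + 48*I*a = a*(a + 2)*(a + 3)*(a + 8*I)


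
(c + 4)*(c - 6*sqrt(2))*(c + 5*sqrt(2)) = c^3 - sqrt(2)*c^2 + 4*c^2 - 60*c - 4*sqrt(2)*c - 240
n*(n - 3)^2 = n^3 - 6*n^2 + 9*n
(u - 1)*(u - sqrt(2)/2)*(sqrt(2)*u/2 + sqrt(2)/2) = sqrt(2)*u^3/2 - u^2/2 - sqrt(2)*u/2 + 1/2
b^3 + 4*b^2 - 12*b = b*(b - 2)*(b + 6)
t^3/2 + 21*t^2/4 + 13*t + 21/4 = (t/2 + 1/4)*(t + 3)*(t + 7)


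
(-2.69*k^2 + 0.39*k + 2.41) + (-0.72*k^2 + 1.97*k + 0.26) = -3.41*k^2 + 2.36*k + 2.67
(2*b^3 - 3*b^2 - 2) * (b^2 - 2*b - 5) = 2*b^5 - 7*b^4 - 4*b^3 + 13*b^2 + 4*b + 10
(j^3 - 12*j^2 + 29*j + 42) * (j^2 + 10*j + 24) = j^5 - 2*j^4 - 67*j^3 + 44*j^2 + 1116*j + 1008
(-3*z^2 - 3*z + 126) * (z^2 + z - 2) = -3*z^4 - 6*z^3 + 129*z^2 + 132*z - 252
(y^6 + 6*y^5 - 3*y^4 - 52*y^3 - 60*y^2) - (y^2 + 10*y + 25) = y^6 + 6*y^5 - 3*y^4 - 52*y^3 - 61*y^2 - 10*y - 25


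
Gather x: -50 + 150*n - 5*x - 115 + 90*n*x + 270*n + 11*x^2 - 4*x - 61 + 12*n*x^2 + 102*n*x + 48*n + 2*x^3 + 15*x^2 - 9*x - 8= 468*n + 2*x^3 + x^2*(12*n + 26) + x*(192*n - 18) - 234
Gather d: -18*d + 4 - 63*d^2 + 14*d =-63*d^2 - 4*d + 4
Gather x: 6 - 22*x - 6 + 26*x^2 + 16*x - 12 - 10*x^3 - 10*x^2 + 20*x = -10*x^3 + 16*x^2 + 14*x - 12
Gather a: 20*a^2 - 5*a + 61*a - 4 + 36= 20*a^2 + 56*a + 32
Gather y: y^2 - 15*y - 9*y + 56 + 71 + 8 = y^2 - 24*y + 135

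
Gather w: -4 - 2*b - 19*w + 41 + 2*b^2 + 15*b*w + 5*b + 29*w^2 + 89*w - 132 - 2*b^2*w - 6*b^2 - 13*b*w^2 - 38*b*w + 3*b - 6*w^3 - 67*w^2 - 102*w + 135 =-4*b^2 + 6*b - 6*w^3 + w^2*(-13*b - 38) + w*(-2*b^2 - 23*b - 32) + 40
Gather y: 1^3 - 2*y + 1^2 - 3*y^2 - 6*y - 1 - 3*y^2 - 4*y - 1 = -6*y^2 - 12*y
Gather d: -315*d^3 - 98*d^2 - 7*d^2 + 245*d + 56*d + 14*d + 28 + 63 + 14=-315*d^3 - 105*d^2 + 315*d + 105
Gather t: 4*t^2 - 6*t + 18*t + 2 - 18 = 4*t^2 + 12*t - 16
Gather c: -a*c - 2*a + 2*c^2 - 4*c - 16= -2*a + 2*c^2 + c*(-a - 4) - 16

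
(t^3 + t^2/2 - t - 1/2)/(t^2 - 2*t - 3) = (2*t^2 - t - 1)/(2*(t - 3))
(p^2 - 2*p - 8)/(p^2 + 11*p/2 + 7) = 2*(p - 4)/(2*p + 7)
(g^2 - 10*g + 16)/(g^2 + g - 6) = (g - 8)/(g + 3)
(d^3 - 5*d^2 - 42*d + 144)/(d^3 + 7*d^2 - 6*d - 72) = (d - 8)/(d + 4)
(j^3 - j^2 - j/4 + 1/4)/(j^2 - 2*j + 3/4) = (2*j^2 - j - 1)/(2*j - 3)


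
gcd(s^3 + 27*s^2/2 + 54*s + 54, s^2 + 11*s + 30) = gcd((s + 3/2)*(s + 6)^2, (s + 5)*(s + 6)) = s + 6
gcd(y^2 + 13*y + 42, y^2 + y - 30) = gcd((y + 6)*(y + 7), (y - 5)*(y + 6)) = y + 6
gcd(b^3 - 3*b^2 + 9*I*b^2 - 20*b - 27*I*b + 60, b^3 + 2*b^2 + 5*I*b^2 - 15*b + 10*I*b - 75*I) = b^2 + b*(-3 + 5*I) - 15*I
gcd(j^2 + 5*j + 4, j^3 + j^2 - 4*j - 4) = j + 1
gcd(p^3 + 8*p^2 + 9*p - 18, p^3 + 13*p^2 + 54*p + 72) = p^2 + 9*p + 18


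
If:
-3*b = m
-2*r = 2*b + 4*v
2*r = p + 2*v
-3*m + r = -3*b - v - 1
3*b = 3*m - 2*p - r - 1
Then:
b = -13/147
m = 13/49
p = 2/147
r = 5/147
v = 4/147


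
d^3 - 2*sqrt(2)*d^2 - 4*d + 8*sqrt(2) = (d - 2)*(d + 2)*(d - 2*sqrt(2))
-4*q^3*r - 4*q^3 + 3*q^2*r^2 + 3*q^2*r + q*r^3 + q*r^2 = (-q + r)*(4*q + r)*(q*r + q)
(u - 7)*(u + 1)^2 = u^3 - 5*u^2 - 13*u - 7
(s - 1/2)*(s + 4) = s^2 + 7*s/2 - 2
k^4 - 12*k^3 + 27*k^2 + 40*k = k*(k - 8)*(k - 5)*(k + 1)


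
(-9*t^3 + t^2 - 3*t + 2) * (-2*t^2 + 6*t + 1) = 18*t^5 - 56*t^4 + 3*t^3 - 21*t^2 + 9*t + 2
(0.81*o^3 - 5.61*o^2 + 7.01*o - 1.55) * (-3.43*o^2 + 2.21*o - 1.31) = -2.7783*o^5 + 21.0324*o^4 - 37.5035*o^3 + 28.1577*o^2 - 12.6086*o + 2.0305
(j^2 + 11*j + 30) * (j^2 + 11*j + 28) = j^4 + 22*j^3 + 179*j^2 + 638*j + 840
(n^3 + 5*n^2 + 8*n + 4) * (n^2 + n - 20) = n^5 + 6*n^4 - 7*n^3 - 88*n^2 - 156*n - 80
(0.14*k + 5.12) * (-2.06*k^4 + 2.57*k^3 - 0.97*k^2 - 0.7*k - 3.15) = -0.2884*k^5 - 10.1874*k^4 + 13.0226*k^3 - 5.0644*k^2 - 4.025*k - 16.128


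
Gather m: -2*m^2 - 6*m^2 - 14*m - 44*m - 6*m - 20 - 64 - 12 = -8*m^2 - 64*m - 96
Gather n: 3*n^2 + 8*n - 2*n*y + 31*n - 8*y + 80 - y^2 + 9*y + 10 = 3*n^2 + n*(39 - 2*y) - y^2 + y + 90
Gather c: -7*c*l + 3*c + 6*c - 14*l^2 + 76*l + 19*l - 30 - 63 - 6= c*(9 - 7*l) - 14*l^2 + 95*l - 99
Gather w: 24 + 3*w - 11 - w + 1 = 2*w + 14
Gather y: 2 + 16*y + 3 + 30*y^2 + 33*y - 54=30*y^2 + 49*y - 49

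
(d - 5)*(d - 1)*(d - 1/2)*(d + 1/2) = d^4 - 6*d^3 + 19*d^2/4 + 3*d/2 - 5/4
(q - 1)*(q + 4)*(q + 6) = q^3 + 9*q^2 + 14*q - 24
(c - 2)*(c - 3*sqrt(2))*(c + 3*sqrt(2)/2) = c^3 - 3*sqrt(2)*c^2/2 - 2*c^2 - 9*c + 3*sqrt(2)*c + 18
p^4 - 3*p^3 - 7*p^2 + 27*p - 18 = (p - 3)*(p - 2)*(p - 1)*(p + 3)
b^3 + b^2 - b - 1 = (b - 1)*(b + 1)^2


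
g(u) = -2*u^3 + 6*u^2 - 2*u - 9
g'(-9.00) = -596.00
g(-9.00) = 1953.00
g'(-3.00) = -92.00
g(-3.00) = 105.00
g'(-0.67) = -12.73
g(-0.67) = -4.37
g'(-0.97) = -19.29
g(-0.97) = 0.41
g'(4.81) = -83.10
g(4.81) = -102.37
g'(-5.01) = -212.72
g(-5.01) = 403.12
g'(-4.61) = -184.83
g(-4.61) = 323.68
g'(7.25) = -230.38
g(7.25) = -470.28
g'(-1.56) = -35.32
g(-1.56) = 16.31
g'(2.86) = -16.76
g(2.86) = -12.43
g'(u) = -6*u^2 + 12*u - 2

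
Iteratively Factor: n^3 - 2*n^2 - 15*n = (n - 5)*(n^2 + 3*n) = (n - 5)*(n + 3)*(n)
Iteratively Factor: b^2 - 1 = (b + 1)*(b - 1)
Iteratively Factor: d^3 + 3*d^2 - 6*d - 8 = (d + 4)*(d^2 - d - 2) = (d - 2)*(d + 4)*(d + 1)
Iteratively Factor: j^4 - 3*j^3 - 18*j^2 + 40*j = (j)*(j^3 - 3*j^2 - 18*j + 40) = j*(j - 2)*(j^2 - j - 20) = j*(j - 2)*(j + 4)*(j - 5)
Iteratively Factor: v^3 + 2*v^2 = (v)*(v^2 + 2*v) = v*(v + 2)*(v)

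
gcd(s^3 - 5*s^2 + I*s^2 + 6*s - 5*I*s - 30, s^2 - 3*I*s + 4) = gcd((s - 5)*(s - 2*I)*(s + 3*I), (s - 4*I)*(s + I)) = 1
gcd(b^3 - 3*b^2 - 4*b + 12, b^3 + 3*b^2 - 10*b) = b - 2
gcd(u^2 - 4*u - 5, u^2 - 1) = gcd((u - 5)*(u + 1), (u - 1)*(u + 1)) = u + 1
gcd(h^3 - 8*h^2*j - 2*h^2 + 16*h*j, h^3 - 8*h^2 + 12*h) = h^2 - 2*h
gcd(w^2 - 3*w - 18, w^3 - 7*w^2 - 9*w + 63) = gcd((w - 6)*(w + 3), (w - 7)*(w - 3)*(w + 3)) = w + 3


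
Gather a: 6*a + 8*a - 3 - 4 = 14*a - 7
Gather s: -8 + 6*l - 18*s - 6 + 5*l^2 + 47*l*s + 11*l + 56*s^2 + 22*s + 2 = 5*l^2 + 17*l + 56*s^2 + s*(47*l + 4) - 12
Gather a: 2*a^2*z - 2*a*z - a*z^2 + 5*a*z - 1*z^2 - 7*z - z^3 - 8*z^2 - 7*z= 2*a^2*z + a*(-z^2 + 3*z) - z^3 - 9*z^2 - 14*z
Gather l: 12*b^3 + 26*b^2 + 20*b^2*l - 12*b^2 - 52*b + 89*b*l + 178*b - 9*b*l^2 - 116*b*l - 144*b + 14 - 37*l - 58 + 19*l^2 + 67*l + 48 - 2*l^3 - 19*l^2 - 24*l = 12*b^3 + 14*b^2 - 9*b*l^2 - 18*b - 2*l^3 + l*(20*b^2 - 27*b + 6) + 4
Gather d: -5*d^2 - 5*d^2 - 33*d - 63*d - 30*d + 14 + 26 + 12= -10*d^2 - 126*d + 52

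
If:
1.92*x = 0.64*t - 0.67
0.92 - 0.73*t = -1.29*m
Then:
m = 1.69767441860465*x - 0.120760658914729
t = 3.0*x + 1.046875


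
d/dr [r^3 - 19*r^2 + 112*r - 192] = 3*r^2 - 38*r + 112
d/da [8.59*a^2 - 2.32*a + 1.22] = 17.18*a - 2.32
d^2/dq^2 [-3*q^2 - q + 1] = -6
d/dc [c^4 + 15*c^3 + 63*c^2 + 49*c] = 4*c^3 + 45*c^2 + 126*c + 49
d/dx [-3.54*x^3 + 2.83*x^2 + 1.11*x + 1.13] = -10.62*x^2 + 5.66*x + 1.11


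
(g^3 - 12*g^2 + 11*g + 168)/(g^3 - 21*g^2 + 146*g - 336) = (g + 3)/(g - 6)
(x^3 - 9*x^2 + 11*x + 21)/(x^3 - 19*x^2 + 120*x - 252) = (x^2 - 2*x - 3)/(x^2 - 12*x + 36)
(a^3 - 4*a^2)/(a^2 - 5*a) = a*(a - 4)/(a - 5)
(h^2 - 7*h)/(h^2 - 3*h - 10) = h*(7 - h)/(-h^2 + 3*h + 10)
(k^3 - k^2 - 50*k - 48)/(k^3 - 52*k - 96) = (k + 1)/(k + 2)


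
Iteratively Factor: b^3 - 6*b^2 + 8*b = (b - 4)*(b^2 - 2*b) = (b - 4)*(b - 2)*(b)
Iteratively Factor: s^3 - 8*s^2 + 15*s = (s - 3)*(s^2 - 5*s) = s*(s - 3)*(s - 5)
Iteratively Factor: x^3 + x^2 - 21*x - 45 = (x - 5)*(x^2 + 6*x + 9) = (x - 5)*(x + 3)*(x + 3)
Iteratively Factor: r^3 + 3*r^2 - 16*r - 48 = (r + 4)*(r^2 - r - 12) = (r - 4)*(r + 4)*(r + 3)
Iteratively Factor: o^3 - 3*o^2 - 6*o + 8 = (o - 4)*(o^2 + o - 2) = (o - 4)*(o + 2)*(o - 1)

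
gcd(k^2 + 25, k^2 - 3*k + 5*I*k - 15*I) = k + 5*I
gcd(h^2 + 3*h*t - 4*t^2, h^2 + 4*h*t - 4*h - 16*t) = h + 4*t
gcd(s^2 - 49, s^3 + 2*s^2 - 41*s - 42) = s + 7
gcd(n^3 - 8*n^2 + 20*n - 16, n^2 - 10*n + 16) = n - 2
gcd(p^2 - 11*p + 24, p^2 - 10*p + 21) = p - 3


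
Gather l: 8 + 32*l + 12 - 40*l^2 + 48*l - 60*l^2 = -100*l^2 + 80*l + 20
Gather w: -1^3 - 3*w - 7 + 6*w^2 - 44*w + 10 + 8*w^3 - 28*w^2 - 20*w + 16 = 8*w^3 - 22*w^2 - 67*w + 18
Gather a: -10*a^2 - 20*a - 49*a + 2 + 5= -10*a^2 - 69*a + 7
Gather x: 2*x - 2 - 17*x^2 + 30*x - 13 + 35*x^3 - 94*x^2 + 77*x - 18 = 35*x^3 - 111*x^2 + 109*x - 33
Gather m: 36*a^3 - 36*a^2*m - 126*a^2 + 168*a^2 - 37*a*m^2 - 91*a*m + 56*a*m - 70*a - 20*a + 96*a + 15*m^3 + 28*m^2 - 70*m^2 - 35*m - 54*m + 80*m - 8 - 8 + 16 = 36*a^3 + 42*a^2 + 6*a + 15*m^3 + m^2*(-37*a - 42) + m*(-36*a^2 - 35*a - 9)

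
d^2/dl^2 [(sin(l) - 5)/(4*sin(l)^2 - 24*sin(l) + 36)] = (-sin(l)^3 + 8*sin(l)^2 + 23*sin(l) - 18)/(4*(sin(l) - 3)^4)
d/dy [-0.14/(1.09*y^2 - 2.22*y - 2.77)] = (0.3052*y - 0.3108)/(-1.09*y^2 + 2.22*y + 2.77)^2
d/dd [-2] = 0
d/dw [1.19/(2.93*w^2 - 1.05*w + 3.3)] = (1.2495 - 6.9734*w)/(2.93*w^2 - 1.05*w + 3.3)^2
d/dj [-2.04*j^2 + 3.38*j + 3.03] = 3.38 - 4.08*j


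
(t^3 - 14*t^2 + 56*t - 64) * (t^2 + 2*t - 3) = t^5 - 12*t^4 + 25*t^3 + 90*t^2 - 296*t + 192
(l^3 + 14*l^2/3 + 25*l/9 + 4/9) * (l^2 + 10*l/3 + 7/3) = l^5 + 8*l^4 + 62*l^3/3 + 556*l^2/27 + 215*l/27 + 28/27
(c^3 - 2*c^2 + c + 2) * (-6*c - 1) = -6*c^4 + 11*c^3 - 4*c^2 - 13*c - 2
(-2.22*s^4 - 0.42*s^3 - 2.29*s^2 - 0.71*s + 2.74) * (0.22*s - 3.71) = -0.4884*s^5 + 8.1438*s^4 + 1.0544*s^3 + 8.3397*s^2 + 3.2369*s - 10.1654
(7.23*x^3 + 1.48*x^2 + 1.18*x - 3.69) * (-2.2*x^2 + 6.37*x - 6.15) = -15.906*x^5 + 42.7991*x^4 - 37.6329*x^3 + 6.5326*x^2 - 30.7623*x + 22.6935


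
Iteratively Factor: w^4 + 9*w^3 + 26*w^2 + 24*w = (w + 3)*(w^3 + 6*w^2 + 8*w) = (w + 2)*(w + 3)*(w^2 + 4*w) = w*(w + 2)*(w + 3)*(w + 4)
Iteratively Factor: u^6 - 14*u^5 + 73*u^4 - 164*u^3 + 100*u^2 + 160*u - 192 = (u - 2)*(u^5 - 12*u^4 + 49*u^3 - 66*u^2 - 32*u + 96) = (u - 3)*(u - 2)*(u^4 - 9*u^3 + 22*u^2 - 32) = (u - 3)*(u - 2)^2*(u^3 - 7*u^2 + 8*u + 16) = (u - 4)*(u - 3)*(u - 2)^2*(u^2 - 3*u - 4) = (u - 4)*(u - 3)*(u - 2)^2*(u + 1)*(u - 4)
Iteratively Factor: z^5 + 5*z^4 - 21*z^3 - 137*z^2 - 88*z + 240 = (z + 4)*(z^4 + z^3 - 25*z^2 - 37*z + 60) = (z + 3)*(z + 4)*(z^3 - 2*z^2 - 19*z + 20) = (z - 5)*(z + 3)*(z + 4)*(z^2 + 3*z - 4) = (z - 5)*(z - 1)*(z + 3)*(z + 4)*(z + 4)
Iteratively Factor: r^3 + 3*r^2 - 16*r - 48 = (r + 3)*(r^2 - 16) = (r + 3)*(r + 4)*(r - 4)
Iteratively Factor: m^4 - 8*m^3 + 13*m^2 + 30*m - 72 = (m - 3)*(m^3 - 5*m^2 - 2*m + 24) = (m - 3)*(m + 2)*(m^2 - 7*m + 12) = (m - 3)^2*(m + 2)*(m - 4)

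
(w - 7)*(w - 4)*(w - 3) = w^3 - 14*w^2 + 61*w - 84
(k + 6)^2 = k^2 + 12*k + 36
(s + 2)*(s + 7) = s^2 + 9*s + 14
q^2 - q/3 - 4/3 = (q - 4/3)*(q + 1)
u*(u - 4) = u^2 - 4*u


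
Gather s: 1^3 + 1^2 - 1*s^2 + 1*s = -s^2 + s + 2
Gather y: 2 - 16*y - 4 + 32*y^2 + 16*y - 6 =32*y^2 - 8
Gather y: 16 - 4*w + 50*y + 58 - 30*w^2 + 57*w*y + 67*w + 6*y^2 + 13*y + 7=-30*w^2 + 63*w + 6*y^2 + y*(57*w + 63) + 81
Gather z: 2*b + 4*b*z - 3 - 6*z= 2*b + z*(4*b - 6) - 3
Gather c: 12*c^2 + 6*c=12*c^2 + 6*c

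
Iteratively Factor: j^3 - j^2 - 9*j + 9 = (j - 1)*(j^2 - 9) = (j - 1)*(j + 3)*(j - 3)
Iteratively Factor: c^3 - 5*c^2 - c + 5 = (c + 1)*(c^2 - 6*c + 5) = (c - 5)*(c + 1)*(c - 1)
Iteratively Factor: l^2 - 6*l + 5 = (l - 1)*(l - 5)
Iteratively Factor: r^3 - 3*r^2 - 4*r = (r - 4)*(r^2 + r) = r*(r - 4)*(r + 1)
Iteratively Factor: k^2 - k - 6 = (k + 2)*(k - 3)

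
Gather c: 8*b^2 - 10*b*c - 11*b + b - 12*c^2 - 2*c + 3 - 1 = 8*b^2 - 10*b - 12*c^2 + c*(-10*b - 2) + 2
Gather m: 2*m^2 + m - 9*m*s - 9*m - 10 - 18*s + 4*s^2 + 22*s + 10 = 2*m^2 + m*(-9*s - 8) + 4*s^2 + 4*s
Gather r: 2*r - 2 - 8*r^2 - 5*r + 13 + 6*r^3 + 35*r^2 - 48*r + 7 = 6*r^3 + 27*r^2 - 51*r + 18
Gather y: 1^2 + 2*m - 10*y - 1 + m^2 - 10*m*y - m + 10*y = m^2 - 10*m*y + m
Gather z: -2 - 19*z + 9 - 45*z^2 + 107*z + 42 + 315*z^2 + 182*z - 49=270*z^2 + 270*z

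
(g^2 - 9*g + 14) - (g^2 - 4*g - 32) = 46 - 5*g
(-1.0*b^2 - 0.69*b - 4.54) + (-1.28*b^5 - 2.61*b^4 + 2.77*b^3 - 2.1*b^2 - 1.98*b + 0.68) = -1.28*b^5 - 2.61*b^4 + 2.77*b^3 - 3.1*b^2 - 2.67*b - 3.86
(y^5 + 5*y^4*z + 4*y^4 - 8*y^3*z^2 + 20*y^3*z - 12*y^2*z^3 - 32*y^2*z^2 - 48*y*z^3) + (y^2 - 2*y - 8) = y^5 + 5*y^4*z + 4*y^4 - 8*y^3*z^2 + 20*y^3*z - 12*y^2*z^3 - 32*y^2*z^2 + y^2 - 48*y*z^3 - 2*y - 8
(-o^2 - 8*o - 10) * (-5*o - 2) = 5*o^3 + 42*o^2 + 66*o + 20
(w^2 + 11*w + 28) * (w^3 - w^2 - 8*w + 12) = w^5 + 10*w^4 + 9*w^3 - 104*w^2 - 92*w + 336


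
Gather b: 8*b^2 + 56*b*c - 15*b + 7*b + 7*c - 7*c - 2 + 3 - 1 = 8*b^2 + b*(56*c - 8)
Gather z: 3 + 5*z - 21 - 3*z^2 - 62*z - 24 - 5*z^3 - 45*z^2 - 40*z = -5*z^3 - 48*z^2 - 97*z - 42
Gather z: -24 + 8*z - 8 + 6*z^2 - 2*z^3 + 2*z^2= -2*z^3 + 8*z^2 + 8*z - 32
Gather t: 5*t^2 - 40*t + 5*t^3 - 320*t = 5*t^3 + 5*t^2 - 360*t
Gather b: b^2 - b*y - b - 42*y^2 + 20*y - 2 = b^2 + b*(-y - 1) - 42*y^2 + 20*y - 2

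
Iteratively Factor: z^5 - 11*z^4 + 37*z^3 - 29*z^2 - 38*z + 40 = (z - 1)*(z^4 - 10*z^3 + 27*z^2 - 2*z - 40) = (z - 5)*(z - 1)*(z^3 - 5*z^2 + 2*z + 8) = (z - 5)*(z - 2)*(z - 1)*(z^2 - 3*z - 4) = (z - 5)*(z - 2)*(z - 1)*(z + 1)*(z - 4)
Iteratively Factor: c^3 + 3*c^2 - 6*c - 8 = (c - 2)*(c^2 + 5*c + 4) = (c - 2)*(c + 4)*(c + 1)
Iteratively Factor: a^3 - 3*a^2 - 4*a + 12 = (a - 2)*(a^2 - a - 6) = (a - 3)*(a - 2)*(a + 2)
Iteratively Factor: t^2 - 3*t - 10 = (t - 5)*(t + 2)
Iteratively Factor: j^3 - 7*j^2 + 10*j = (j)*(j^2 - 7*j + 10) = j*(j - 5)*(j - 2)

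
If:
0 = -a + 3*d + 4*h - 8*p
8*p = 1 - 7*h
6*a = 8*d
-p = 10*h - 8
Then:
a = -496/73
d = -372/73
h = 63/73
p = -46/73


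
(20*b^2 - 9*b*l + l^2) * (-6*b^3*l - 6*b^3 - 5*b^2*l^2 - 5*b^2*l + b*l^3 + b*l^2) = -120*b^5*l - 120*b^5 - 46*b^4*l^2 - 46*b^4*l + 59*b^3*l^3 + 59*b^3*l^2 - 14*b^2*l^4 - 14*b^2*l^3 + b*l^5 + b*l^4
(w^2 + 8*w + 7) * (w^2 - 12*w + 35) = w^4 - 4*w^3 - 54*w^2 + 196*w + 245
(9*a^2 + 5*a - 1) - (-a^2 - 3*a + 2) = 10*a^2 + 8*a - 3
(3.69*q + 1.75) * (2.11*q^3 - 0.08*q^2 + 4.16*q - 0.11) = 7.7859*q^4 + 3.3973*q^3 + 15.2104*q^2 + 6.8741*q - 0.1925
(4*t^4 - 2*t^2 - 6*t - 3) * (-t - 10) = -4*t^5 - 40*t^4 + 2*t^3 + 26*t^2 + 63*t + 30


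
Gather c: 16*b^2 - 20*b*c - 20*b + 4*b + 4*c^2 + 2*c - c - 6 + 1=16*b^2 - 16*b + 4*c^2 + c*(1 - 20*b) - 5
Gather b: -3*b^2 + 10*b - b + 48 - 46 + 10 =-3*b^2 + 9*b + 12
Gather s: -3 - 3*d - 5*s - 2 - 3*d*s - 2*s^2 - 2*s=-3*d - 2*s^2 + s*(-3*d - 7) - 5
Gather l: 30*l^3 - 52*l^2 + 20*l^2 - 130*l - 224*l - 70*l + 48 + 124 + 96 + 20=30*l^3 - 32*l^2 - 424*l + 288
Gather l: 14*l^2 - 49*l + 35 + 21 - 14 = 14*l^2 - 49*l + 42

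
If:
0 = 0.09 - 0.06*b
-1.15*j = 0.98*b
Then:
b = 1.50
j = -1.28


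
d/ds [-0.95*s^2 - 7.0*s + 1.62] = -1.9*s - 7.0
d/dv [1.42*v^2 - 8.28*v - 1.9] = 2.84*v - 8.28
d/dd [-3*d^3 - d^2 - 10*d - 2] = -9*d^2 - 2*d - 10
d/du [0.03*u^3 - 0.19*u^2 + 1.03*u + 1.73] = 0.09*u^2 - 0.38*u + 1.03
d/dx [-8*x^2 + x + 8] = 1 - 16*x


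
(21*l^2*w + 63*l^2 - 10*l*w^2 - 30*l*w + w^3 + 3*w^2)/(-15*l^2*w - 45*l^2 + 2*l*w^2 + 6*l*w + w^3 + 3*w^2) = (-7*l + w)/(5*l + w)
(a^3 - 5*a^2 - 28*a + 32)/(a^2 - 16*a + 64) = (a^2 + 3*a - 4)/(a - 8)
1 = 1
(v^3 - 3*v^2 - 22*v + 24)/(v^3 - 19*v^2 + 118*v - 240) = (v^2 + 3*v - 4)/(v^2 - 13*v + 40)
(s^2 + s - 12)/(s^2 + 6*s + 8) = (s - 3)/(s + 2)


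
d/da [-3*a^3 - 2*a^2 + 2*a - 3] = -9*a^2 - 4*a + 2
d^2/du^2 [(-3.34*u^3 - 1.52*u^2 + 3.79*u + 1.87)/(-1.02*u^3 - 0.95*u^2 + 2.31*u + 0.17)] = (-7.105427357601e-15*u^7 - 3.31010399999998*u^6 + 23.559552*u^5 - 16.94322*u^4 - 6.60822600000002*u^3 + 17.76687*u^2 + 19.583388*u - 17.496502)/(1.061208*u^9 + 2.96514*u^8 - 4.448322*u^7 - 13.103569*u^6 + 9.085761*u^5 + 17.150934*u^4 - 9.999567*u^3 - 2.639046*u^2 - 0.200277*u - 0.004913)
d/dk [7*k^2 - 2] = 14*k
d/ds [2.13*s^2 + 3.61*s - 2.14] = 4.26*s + 3.61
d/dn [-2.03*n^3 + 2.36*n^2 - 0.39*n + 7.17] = -6.09*n^2 + 4.72*n - 0.39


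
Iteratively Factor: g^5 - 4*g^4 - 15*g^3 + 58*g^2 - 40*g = (g - 2)*(g^4 - 2*g^3 - 19*g^2 + 20*g) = (g - 5)*(g - 2)*(g^3 + 3*g^2 - 4*g) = (g - 5)*(g - 2)*(g - 1)*(g^2 + 4*g) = g*(g - 5)*(g - 2)*(g - 1)*(g + 4)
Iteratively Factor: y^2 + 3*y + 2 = (y + 2)*(y + 1)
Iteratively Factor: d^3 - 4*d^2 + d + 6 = (d + 1)*(d^2 - 5*d + 6) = (d - 3)*(d + 1)*(d - 2)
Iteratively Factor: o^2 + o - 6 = (o + 3)*(o - 2)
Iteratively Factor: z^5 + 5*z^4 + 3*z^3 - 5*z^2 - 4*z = (z + 1)*(z^4 + 4*z^3 - z^2 - 4*z) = (z - 1)*(z + 1)*(z^3 + 5*z^2 + 4*z) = (z - 1)*(z + 1)*(z + 4)*(z^2 + z) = (z - 1)*(z + 1)^2*(z + 4)*(z)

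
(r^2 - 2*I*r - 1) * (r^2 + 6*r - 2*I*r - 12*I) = r^4 + 6*r^3 - 4*I*r^3 - 5*r^2 - 24*I*r^2 - 30*r + 2*I*r + 12*I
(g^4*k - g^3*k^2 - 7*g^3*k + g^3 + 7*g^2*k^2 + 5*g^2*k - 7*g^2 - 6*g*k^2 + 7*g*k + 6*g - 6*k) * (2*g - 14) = 2*g^5*k - 2*g^4*k^2 - 28*g^4*k + 2*g^4 + 28*g^3*k^2 + 108*g^3*k - 28*g^3 - 110*g^2*k^2 - 56*g^2*k + 110*g^2 + 84*g*k^2 - 110*g*k - 84*g + 84*k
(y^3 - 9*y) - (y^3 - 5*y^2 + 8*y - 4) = 5*y^2 - 17*y + 4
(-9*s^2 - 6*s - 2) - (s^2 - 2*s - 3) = -10*s^2 - 4*s + 1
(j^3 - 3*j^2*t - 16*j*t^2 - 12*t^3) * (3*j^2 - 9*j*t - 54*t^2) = 3*j^5 - 18*j^4*t - 75*j^3*t^2 + 270*j^2*t^3 + 972*j*t^4 + 648*t^5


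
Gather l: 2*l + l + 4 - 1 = 3*l + 3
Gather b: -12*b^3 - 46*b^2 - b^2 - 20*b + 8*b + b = -12*b^3 - 47*b^2 - 11*b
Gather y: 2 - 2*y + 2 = 4 - 2*y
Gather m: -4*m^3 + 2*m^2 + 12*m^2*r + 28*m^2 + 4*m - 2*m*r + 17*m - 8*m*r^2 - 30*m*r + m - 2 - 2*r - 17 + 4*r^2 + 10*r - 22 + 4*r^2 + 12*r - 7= -4*m^3 + m^2*(12*r + 30) + m*(-8*r^2 - 32*r + 22) + 8*r^2 + 20*r - 48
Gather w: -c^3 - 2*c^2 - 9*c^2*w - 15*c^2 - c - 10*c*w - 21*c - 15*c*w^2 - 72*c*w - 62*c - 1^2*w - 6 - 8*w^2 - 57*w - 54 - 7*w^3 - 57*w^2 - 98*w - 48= -c^3 - 17*c^2 - 84*c - 7*w^3 + w^2*(-15*c - 65) + w*(-9*c^2 - 82*c - 156) - 108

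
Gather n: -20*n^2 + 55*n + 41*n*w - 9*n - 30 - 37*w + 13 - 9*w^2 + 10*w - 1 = -20*n^2 + n*(41*w + 46) - 9*w^2 - 27*w - 18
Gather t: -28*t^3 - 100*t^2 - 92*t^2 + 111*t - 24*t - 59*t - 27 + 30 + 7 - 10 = -28*t^3 - 192*t^2 + 28*t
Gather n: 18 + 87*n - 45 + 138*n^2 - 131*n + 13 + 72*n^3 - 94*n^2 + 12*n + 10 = 72*n^3 + 44*n^2 - 32*n - 4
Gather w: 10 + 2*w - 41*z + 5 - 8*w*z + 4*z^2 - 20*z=w*(2 - 8*z) + 4*z^2 - 61*z + 15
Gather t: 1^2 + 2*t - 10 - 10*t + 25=16 - 8*t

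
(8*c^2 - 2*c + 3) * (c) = 8*c^3 - 2*c^2 + 3*c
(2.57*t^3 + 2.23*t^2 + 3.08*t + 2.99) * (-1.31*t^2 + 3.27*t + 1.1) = -3.3667*t^5 + 5.4826*t^4 + 6.0843*t^3 + 8.6077*t^2 + 13.1653*t + 3.289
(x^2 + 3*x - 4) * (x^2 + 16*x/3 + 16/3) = x^4 + 25*x^3/3 + 52*x^2/3 - 16*x/3 - 64/3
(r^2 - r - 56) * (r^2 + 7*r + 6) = r^4 + 6*r^3 - 57*r^2 - 398*r - 336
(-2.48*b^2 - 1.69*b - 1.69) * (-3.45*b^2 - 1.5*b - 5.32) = 8.556*b^4 + 9.5505*b^3 + 21.5591*b^2 + 11.5258*b + 8.9908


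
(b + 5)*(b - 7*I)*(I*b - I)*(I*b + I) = -b^4 - 5*b^3 + 7*I*b^3 + b^2 + 35*I*b^2 + 5*b - 7*I*b - 35*I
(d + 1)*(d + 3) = d^2 + 4*d + 3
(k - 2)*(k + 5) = k^2 + 3*k - 10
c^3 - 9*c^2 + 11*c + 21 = (c - 7)*(c - 3)*(c + 1)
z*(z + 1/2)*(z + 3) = z^3 + 7*z^2/2 + 3*z/2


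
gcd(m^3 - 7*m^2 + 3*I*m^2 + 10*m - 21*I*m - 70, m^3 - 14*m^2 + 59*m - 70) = m - 7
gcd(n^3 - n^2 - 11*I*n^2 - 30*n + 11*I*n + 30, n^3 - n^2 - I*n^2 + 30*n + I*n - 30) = n^2 + n*(-1 - 6*I) + 6*I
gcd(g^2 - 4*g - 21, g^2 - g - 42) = g - 7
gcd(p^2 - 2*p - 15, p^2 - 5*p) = p - 5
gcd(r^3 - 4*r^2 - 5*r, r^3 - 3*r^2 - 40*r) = r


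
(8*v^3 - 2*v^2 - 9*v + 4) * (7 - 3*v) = -24*v^4 + 62*v^3 + 13*v^2 - 75*v + 28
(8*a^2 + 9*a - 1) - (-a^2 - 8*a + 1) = 9*a^2 + 17*a - 2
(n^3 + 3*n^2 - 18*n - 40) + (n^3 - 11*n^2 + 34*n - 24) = 2*n^3 - 8*n^2 + 16*n - 64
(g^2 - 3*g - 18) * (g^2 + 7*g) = g^4 + 4*g^3 - 39*g^2 - 126*g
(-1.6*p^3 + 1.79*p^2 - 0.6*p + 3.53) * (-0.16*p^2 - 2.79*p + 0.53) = 0.256*p^5 + 4.1776*p^4 - 5.7461*p^3 + 2.0579*p^2 - 10.1667*p + 1.8709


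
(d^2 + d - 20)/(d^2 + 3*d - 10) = (d - 4)/(d - 2)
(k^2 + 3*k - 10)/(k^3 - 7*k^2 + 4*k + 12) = (k + 5)/(k^2 - 5*k - 6)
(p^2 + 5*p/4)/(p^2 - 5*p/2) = (4*p + 5)/(2*(2*p - 5))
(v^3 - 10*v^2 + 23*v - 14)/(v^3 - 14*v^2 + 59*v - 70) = (v - 1)/(v - 5)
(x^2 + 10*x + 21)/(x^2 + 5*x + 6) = (x + 7)/(x + 2)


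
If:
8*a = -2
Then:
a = -1/4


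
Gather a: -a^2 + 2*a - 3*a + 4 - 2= -a^2 - a + 2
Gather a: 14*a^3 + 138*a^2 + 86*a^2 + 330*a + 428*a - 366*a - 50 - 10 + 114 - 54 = 14*a^3 + 224*a^2 + 392*a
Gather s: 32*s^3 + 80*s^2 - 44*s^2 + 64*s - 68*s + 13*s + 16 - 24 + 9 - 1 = 32*s^3 + 36*s^2 + 9*s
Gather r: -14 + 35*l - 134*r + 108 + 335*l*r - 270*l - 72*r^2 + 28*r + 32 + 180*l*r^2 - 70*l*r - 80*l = -315*l + r^2*(180*l - 72) + r*(265*l - 106) + 126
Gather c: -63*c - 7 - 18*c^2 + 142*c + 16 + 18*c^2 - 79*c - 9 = 0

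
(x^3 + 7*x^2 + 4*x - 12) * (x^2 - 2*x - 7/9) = x^5 + 5*x^4 - 97*x^3/9 - 229*x^2/9 + 188*x/9 + 28/3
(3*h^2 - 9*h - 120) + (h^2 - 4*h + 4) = 4*h^2 - 13*h - 116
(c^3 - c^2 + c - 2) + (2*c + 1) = c^3 - c^2 + 3*c - 1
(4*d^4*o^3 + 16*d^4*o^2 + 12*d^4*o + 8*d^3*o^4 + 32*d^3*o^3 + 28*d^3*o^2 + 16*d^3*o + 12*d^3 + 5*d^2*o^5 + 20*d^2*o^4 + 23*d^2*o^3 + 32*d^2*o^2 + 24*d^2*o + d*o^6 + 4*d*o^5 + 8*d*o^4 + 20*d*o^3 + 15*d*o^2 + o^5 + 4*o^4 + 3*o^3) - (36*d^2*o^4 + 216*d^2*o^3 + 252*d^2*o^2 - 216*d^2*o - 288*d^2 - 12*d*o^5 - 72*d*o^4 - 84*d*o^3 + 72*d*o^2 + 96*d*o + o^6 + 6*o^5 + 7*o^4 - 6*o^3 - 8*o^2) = 4*d^4*o^3 + 16*d^4*o^2 + 12*d^4*o + 8*d^3*o^4 + 32*d^3*o^3 + 28*d^3*o^2 + 16*d^3*o + 12*d^3 + 5*d^2*o^5 - 16*d^2*o^4 - 193*d^2*o^3 - 220*d^2*o^2 + 240*d^2*o + 288*d^2 + d*o^6 + 16*d*o^5 + 80*d*o^4 + 104*d*o^3 - 57*d*o^2 - 96*d*o - o^6 - 5*o^5 - 3*o^4 + 9*o^3 + 8*o^2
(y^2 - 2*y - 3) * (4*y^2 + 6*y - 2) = 4*y^4 - 2*y^3 - 26*y^2 - 14*y + 6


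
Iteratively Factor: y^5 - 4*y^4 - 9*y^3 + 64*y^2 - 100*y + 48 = (y - 1)*(y^4 - 3*y^3 - 12*y^2 + 52*y - 48) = (y - 1)*(y + 4)*(y^3 - 7*y^2 + 16*y - 12) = (y - 2)*(y - 1)*(y + 4)*(y^2 - 5*y + 6) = (y - 3)*(y - 2)*(y - 1)*(y + 4)*(y - 2)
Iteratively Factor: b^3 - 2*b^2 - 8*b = (b)*(b^2 - 2*b - 8) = b*(b - 4)*(b + 2)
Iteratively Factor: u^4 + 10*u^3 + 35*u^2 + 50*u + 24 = (u + 4)*(u^3 + 6*u^2 + 11*u + 6) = (u + 3)*(u + 4)*(u^2 + 3*u + 2) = (u + 2)*(u + 3)*(u + 4)*(u + 1)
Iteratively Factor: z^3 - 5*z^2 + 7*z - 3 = (z - 3)*(z^2 - 2*z + 1) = (z - 3)*(z - 1)*(z - 1)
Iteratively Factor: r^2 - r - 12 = (r + 3)*(r - 4)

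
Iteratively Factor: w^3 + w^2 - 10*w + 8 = (w + 4)*(w^2 - 3*w + 2) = (w - 1)*(w + 4)*(w - 2)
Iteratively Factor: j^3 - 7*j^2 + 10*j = (j)*(j^2 - 7*j + 10) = j*(j - 2)*(j - 5)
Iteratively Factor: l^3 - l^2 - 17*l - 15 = (l - 5)*(l^2 + 4*l + 3) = (l - 5)*(l + 1)*(l + 3)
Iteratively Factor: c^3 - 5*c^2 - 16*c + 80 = (c - 5)*(c^2 - 16) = (c - 5)*(c - 4)*(c + 4)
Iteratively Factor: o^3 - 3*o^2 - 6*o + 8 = (o - 4)*(o^2 + o - 2) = (o - 4)*(o + 2)*(o - 1)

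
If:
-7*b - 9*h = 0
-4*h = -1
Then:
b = -9/28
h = 1/4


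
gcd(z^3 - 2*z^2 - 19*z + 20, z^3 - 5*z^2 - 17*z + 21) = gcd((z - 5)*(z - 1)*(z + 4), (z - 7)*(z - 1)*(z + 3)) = z - 1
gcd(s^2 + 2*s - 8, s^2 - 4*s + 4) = s - 2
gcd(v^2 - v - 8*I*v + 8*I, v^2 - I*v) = 1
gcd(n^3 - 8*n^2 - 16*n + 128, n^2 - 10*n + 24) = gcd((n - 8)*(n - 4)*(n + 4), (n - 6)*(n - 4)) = n - 4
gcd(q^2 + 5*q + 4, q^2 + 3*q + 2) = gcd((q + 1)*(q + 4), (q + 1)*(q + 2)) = q + 1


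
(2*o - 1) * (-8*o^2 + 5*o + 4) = -16*o^3 + 18*o^2 + 3*o - 4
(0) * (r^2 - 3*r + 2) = 0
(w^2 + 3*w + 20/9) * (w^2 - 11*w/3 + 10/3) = w^4 - 2*w^3/3 - 49*w^2/9 + 50*w/27 + 200/27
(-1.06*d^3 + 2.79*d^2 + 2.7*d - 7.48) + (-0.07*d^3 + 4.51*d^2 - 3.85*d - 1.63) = -1.13*d^3 + 7.3*d^2 - 1.15*d - 9.11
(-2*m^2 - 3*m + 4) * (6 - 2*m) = 4*m^3 - 6*m^2 - 26*m + 24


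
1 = 1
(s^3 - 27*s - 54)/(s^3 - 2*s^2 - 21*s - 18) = (s + 3)/(s + 1)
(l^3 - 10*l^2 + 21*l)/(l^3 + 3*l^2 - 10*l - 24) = l*(l - 7)/(l^2 + 6*l + 8)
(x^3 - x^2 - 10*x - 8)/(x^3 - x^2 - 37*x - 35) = (x^2 - 2*x - 8)/(x^2 - 2*x - 35)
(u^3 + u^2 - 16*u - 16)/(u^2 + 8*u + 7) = (u^2 - 16)/(u + 7)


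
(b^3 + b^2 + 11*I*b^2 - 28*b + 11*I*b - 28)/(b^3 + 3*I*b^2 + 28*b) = (b^2 + b*(1 + 4*I) + 4*I)/(b*(b - 4*I))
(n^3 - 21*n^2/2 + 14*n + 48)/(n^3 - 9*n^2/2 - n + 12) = (n - 8)/(n - 2)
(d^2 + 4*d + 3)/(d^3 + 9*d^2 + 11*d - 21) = (d + 1)/(d^2 + 6*d - 7)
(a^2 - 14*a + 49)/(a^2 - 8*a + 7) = (a - 7)/(a - 1)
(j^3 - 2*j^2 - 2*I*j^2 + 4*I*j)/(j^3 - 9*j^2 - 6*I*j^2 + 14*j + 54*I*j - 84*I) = j*(j - 2*I)/(j^2 - j*(7 + 6*I) + 42*I)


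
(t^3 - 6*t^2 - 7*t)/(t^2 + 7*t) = (t^2 - 6*t - 7)/(t + 7)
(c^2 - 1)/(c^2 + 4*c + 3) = (c - 1)/(c + 3)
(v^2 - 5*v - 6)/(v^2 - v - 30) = (v + 1)/(v + 5)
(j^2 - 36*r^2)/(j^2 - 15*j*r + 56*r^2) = (j^2 - 36*r^2)/(j^2 - 15*j*r + 56*r^2)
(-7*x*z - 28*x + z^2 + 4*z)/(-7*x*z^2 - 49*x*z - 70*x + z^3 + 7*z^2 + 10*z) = (z + 4)/(z^2 + 7*z + 10)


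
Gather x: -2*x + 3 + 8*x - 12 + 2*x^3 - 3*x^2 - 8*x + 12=2*x^3 - 3*x^2 - 2*x + 3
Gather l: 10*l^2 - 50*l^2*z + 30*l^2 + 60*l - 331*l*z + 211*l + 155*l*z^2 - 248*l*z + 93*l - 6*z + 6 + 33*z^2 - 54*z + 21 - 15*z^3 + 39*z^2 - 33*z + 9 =l^2*(40 - 50*z) + l*(155*z^2 - 579*z + 364) - 15*z^3 + 72*z^2 - 93*z + 36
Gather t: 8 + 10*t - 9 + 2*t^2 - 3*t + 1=2*t^2 + 7*t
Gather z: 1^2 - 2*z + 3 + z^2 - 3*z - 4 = z^2 - 5*z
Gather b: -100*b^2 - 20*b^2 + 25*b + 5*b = -120*b^2 + 30*b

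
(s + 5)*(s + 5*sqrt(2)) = s^2 + 5*s + 5*sqrt(2)*s + 25*sqrt(2)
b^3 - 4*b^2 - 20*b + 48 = (b - 6)*(b - 2)*(b + 4)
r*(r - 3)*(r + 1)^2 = r^4 - r^3 - 5*r^2 - 3*r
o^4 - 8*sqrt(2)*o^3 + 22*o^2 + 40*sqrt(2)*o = o*(o - 5*sqrt(2))*(o - 4*sqrt(2))*(o + sqrt(2))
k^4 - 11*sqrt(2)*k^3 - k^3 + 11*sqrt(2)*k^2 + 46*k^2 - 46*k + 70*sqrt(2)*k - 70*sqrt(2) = (k - 1)*(k - 7*sqrt(2))*(k - 5*sqrt(2))*(k + sqrt(2))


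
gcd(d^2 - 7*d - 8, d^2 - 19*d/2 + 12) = d - 8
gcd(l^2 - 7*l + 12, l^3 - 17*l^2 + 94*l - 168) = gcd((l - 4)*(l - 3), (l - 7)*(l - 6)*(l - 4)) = l - 4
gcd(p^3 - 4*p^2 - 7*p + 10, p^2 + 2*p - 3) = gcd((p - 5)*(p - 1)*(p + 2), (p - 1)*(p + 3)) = p - 1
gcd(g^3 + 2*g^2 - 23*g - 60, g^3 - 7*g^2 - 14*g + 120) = g^2 - g - 20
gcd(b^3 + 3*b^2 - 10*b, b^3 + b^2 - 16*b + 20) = b^2 + 3*b - 10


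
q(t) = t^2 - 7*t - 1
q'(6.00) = 5.00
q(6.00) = -7.00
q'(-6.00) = -19.00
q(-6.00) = 77.00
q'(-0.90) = -8.80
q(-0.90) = 6.11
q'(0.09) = -6.82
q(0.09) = -1.62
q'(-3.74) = -14.48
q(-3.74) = 39.17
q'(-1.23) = -9.46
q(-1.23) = 9.12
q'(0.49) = -6.02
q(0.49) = -4.19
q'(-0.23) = -7.46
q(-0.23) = 0.66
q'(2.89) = -1.22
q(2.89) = -12.88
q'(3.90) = 0.80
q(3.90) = -13.09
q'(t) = 2*t - 7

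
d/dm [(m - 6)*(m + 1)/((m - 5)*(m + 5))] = (5*m^2 - 38*m + 125)/(m^4 - 50*m^2 + 625)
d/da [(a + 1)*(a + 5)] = 2*a + 6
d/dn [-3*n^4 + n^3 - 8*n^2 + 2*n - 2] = -12*n^3 + 3*n^2 - 16*n + 2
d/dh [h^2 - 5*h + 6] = 2*h - 5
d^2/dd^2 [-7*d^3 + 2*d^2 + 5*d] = 4 - 42*d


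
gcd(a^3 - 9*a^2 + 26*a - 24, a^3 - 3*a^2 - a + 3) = a - 3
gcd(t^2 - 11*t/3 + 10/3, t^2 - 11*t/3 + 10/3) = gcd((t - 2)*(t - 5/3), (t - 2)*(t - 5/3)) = t^2 - 11*t/3 + 10/3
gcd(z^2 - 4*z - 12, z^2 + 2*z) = z + 2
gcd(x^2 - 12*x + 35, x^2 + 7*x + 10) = 1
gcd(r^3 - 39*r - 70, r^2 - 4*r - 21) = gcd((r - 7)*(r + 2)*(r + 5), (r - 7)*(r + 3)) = r - 7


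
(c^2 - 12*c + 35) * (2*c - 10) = 2*c^3 - 34*c^2 + 190*c - 350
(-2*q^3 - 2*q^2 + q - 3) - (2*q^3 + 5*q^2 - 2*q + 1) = -4*q^3 - 7*q^2 + 3*q - 4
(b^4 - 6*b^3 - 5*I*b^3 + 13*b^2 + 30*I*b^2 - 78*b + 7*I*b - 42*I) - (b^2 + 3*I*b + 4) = b^4 - 6*b^3 - 5*I*b^3 + 12*b^2 + 30*I*b^2 - 78*b + 4*I*b - 4 - 42*I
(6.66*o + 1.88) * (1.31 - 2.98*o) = -19.8468*o^2 + 3.1222*o + 2.4628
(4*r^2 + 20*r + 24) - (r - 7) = 4*r^2 + 19*r + 31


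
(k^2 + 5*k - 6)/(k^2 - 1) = (k + 6)/(k + 1)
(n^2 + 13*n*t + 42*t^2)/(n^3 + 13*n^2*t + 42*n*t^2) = 1/n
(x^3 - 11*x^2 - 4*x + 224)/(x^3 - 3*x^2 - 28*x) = (x - 8)/x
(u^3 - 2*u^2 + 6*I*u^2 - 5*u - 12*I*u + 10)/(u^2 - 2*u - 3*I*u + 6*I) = (u^2 + 6*I*u - 5)/(u - 3*I)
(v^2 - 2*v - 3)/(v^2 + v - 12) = (v + 1)/(v + 4)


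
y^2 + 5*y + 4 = (y + 1)*(y + 4)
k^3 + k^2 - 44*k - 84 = (k - 7)*(k + 2)*(k + 6)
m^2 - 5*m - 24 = (m - 8)*(m + 3)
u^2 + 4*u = u*(u + 4)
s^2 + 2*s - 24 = (s - 4)*(s + 6)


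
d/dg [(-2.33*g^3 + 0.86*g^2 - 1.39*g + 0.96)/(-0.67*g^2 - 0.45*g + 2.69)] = (1.5611*g^4 + 2.097*g^3 - 20.1214*g^2 + 5.9132*g - 3.3071)/(0.4489*g^4 + 0.603*g^3 - 3.4021*g^2 - 2.421*g + 7.2361)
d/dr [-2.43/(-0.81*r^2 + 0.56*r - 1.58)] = (1.3608 - 3.9366*r)/(0.81*r^2 - 0.56*r + 1.58)^2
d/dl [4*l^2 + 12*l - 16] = 8*l + 12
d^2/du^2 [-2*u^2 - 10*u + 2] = -4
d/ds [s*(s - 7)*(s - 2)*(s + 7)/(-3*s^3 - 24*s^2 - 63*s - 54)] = (-s^5 - 13*s^4 - 57*s^3 + 379*s^2 + 784*s - 588)/(3*(s^5 + 13*s^4 + 67*s^3 + 171*s^2 + 216*s + 108))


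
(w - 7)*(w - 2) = w^2 - 9*w + 14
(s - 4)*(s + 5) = s^2 + s - 20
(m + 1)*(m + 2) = m^2 + 3*m + 2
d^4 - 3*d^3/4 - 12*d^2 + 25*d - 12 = (d - 2)^2*(d - 3/4)*(d + 4)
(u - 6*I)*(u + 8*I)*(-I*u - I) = -I*u^3 + 2*u^2 - I*u^2 + 2*u - 48*I*u - 48*I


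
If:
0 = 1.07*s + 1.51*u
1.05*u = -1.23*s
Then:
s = 0.00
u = 0.00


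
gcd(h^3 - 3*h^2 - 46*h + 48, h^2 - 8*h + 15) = 1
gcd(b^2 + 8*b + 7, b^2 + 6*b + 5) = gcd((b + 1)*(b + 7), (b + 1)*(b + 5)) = b + 1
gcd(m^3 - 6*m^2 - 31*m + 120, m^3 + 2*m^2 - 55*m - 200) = m^2 - 3*m - 40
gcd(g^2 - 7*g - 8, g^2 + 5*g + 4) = g + 1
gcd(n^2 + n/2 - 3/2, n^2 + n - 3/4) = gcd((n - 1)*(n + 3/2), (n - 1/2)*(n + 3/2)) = n + 3/2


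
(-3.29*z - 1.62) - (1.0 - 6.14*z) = 2.85*z - 2.62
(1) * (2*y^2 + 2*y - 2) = 2*y^2 + 2*y - 2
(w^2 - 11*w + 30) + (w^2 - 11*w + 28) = 2*w^2 - 22*w + 58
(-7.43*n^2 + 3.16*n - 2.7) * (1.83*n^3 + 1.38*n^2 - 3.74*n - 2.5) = -13.5969*n^5 - 4.4706*n^4 + 27.208*n^3 + 3.0306*n^2 + 2.198*n + 6.75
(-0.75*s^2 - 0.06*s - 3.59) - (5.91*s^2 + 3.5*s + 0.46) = -6.66*s^2 - 3.56*s - 4.05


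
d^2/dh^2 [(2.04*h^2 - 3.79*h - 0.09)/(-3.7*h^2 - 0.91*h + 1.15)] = (-2.8421709430404e-14*h^4 + 117.50756*h^3 - 44.6886*h^2 + 98.57688*h + 3.451628)/(50.653*h^6 + 37.3737*h^5 - 38.03859*h^4 - 22.478729*h^3 + 11.822805*h^2 + 3.610425*h - 1.520875)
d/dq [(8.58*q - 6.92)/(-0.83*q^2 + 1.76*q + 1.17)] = (7.1214*q^2 - 11.4872*q + 22.2178)/(0.6889*q^4 - 2.9216*q^3 + 1.1554*q^2 + 4.1184*q + 1.3689)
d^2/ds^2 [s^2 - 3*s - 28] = 2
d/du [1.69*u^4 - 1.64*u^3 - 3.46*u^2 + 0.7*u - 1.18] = 6.76*u^3 - 4.92*u^2 - 6.92*u + 0.7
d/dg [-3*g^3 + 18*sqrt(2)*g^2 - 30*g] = -9*g^2 + 36*sqrt(2)*g - 30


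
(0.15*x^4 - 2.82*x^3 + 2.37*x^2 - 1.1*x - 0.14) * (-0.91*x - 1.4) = -0.1365*x^5 + 2.3562*x^4 + 1.7913*x^3 - 2.317*x^2 + 1.6674*x + 0.196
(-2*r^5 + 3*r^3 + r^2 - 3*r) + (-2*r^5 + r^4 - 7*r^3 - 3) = -4*r^5 + r^4 - 4*r^3 + r^2 - 3*r - 3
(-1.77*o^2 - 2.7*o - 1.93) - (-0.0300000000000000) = -1.77*o^2 - 2.7*o - 1.9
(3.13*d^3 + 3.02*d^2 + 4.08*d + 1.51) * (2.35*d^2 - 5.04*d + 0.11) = 7.3555*d^5 - 8.6782*d^4 - 5.2885*d^3 - 16.6825*d^2 - 7.1616*d + 0.1661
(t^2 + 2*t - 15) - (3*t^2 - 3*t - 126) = -2*t^2 + 5*t + 111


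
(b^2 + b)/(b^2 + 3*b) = (b + 1)/(b + 3)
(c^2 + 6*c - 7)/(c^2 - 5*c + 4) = (c + 7)/(c - 4)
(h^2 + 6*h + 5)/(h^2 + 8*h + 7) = (h + 5)/(h + 7)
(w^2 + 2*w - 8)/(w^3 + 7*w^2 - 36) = (w + 4)/(w^2 + 9*w + 18)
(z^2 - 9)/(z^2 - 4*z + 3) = (z + 3)/(z - 1)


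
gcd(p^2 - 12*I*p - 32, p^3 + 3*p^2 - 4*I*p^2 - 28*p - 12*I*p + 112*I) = p - 4*I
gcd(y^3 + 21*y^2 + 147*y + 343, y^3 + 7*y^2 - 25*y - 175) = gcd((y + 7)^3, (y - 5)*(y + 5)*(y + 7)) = y + 7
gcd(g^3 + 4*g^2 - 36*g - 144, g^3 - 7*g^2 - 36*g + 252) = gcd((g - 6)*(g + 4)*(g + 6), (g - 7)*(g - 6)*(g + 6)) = g^2 - 36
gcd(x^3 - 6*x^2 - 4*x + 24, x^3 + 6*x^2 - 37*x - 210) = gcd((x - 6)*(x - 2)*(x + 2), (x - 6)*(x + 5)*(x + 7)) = x - 6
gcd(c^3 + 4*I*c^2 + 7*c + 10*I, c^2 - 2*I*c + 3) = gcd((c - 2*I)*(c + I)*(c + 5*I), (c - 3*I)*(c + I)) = c + I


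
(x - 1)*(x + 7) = x^2 + 6*x - 7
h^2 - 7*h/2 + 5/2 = (h - 5/2)*(h - 1)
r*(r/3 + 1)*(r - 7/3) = r^3/3 + 2*r^2/9 - 7*r/3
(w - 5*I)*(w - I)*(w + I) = w^3 - 5*I*w^2 + w - 5*I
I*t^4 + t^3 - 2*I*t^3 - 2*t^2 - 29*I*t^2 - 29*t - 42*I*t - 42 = (t - 7)*(t + 2)*(t + 3)*(I*t + 1)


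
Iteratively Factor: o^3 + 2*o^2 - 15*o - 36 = (o - 4)*(o^2 + 6*o + 9) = (o - 4)*(o + 3)*(o + 3)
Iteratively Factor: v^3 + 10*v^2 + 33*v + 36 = (v + 4)*(v^2 + 6*v + 9) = (v + 3)*(v + 4)*(v + 3)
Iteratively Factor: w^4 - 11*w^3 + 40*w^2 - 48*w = (w - 4)*(w^3 - 7*w^2 + 12*w) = (w - 4)*(w - 3)*(w^2 - 4*w) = (w - 4)^2*(w - 3)*(w)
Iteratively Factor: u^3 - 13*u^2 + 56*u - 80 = (u - 4)*(u^2 - 9*u + 20) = (u - 4)^2*(u - 5)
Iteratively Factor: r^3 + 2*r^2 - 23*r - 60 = (r + 3)*(r^2 - r - 20) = (r + 3)*(r + 4)*(r - 5)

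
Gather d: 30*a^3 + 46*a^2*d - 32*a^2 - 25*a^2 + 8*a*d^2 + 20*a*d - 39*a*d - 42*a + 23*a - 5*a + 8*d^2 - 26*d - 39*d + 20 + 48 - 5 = 30*a^3 - 57*a^2 - 24*a + d^2*(8*a + 8) + d*(46*a^2 - 19*a - 65) + 63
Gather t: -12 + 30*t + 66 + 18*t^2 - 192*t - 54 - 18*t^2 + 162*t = 0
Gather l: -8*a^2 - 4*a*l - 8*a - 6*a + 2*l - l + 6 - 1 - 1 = -8*a^2 - 14*a + l*(1 - 4*a) + 4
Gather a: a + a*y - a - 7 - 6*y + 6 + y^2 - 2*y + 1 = a*y + y^2 - 8*y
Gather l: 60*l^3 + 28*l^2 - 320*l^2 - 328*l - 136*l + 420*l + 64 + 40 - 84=60*l^3 - 292*l^2 - 44*l + 20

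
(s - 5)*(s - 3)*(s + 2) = s^3 - 6*s^2 - s + 30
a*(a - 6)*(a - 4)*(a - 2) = a^4 - 12*a^3 + 44*a^2 - 48*a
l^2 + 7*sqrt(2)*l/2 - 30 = (l - 5*sqrt(2)/2)*(l + 6*sqrt(2))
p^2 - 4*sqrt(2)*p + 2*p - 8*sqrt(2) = (p + 2)*(p - 4*sqrt(2))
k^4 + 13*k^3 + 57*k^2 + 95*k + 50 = (k + 1)*(k + 2)*(k + 5)^2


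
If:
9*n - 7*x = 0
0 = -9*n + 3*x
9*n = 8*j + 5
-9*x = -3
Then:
No Solution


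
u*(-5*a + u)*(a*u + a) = -5*a^2*u^2 - 5*a^2*u + a*u^3 + a*u^2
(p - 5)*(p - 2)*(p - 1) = p^3 - 8*p^2 + 17*p - 10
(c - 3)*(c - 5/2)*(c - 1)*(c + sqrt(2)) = c^4 - 13*c^3/2 + sqrt(2)*c^3 - 13*sqrt(2)*c^2/2 + 13*c^2 - 15*c/2 + 13*sqrt(2)*c - 15*sqrt(2)/2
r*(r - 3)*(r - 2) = r^3 - 5*r^2 + 6*r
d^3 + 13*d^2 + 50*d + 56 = (d + 2)*(d + 4)*(d + 7)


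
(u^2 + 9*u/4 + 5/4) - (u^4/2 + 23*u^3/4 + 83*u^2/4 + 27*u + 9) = -u^4/2 - 23*u^3/4 - 79*u^2/4 - 99*u/4 - 31/4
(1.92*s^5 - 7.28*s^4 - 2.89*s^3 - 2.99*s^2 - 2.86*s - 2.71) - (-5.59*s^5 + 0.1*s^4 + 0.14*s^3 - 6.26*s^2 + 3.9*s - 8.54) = 7.51*s^5 - 7.38*s^4 - 3.03*s^3 + 3.27*s^2 - 6.76*s + 5.83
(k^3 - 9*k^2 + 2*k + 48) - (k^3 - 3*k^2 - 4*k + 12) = -6*k^2 + 6*k + 36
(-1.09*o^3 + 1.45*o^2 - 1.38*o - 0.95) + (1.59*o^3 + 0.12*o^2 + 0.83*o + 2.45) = 0.5*o^3 + 1.57*o^2 - 0.55*o + 1.5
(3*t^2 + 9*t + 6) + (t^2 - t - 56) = 4*t^2 + 8*t - 50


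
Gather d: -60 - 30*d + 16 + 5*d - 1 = -25*d - 45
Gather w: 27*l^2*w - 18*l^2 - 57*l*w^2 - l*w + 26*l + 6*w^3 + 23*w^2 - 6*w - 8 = -18*l^2 + 26*l + 6*w^3 + w^2*(23 - 57*l) + w*(27*l^2 - l - 6) - 8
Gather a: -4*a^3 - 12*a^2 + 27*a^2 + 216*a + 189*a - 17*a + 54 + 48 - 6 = -4*a^3 + 15*a^2 + 388*a + 96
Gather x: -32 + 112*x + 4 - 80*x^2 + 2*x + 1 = -80*x^2 + 114*x - 27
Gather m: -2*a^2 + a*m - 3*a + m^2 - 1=-2*a^2 + a*m - 3*a + m^2 - 1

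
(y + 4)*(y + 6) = y^2 + 10*y + 24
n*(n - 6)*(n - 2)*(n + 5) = n^4 - 3*n^3 - 28*n^2 + 60*n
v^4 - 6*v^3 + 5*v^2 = v^2*(v - 5)*(v - 1)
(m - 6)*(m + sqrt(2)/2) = m^2 - 6*m + sqrt(2)*m/2 - 3*sqrt(2)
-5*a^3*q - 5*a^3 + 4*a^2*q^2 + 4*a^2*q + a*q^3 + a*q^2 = (-a + q)*(5*a + q)*(a*q + a)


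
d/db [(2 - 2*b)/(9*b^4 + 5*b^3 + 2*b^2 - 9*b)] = 2*(27*b^4 - 26*b^3 - 13*b^2 - 4*b + 9)/(b^2*(81*b^6 + 90*b^5 + 61*b^4 - 142*b^3 - 86*b^2 - 36*b + 81))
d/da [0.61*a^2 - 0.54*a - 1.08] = 1.22*a - 0.54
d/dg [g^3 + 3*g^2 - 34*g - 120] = 3*g^2 + 6*g - 34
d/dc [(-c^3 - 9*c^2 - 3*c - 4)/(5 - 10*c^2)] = (2*c^4 - 9*c^2 - 34*c - 3)/(5*(4*c^4 - 4*c^2 + 1))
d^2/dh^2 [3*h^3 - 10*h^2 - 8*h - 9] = 18*h - 20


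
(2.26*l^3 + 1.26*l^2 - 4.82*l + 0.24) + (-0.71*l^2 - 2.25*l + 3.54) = 2.26*l^3 + 0.55*l^2 - 7.07*l + 3.78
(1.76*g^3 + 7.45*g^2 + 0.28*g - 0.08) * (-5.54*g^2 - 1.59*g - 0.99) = -9.7504*g^5 - 44.0714*g^4 - 15.1391*g^3 - 7.3775*g^2 - 0.15*g + 0.0792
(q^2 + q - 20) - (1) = q^2 + q - 21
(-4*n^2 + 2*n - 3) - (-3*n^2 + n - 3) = -n^2 + n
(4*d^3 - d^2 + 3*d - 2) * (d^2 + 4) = 4*d^5 - d^4 + 19*d^3 - 6*d^2 + 12*d - 8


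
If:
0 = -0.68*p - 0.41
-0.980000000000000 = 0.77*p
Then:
No Solution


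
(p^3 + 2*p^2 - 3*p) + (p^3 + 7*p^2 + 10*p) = 2*p^3 + 9*p^2 + 7*p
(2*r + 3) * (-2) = -4*r - 6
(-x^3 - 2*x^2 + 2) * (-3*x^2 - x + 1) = 3*x^5 + 7*x^4 + x^3 - 8*x^2 - 2*x + 2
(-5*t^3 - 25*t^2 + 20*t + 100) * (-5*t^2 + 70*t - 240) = 25*t^5 - 225*t^4 - 650*t^3 + 6900*t^2 + 2200*t - 24000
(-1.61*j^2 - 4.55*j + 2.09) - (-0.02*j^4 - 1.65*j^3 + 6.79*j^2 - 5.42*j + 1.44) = 0.02*j^4 + 1.65*j^3 - 8.4*j^2 + 0.87*j + 0.65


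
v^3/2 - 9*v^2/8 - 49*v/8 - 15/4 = (v/2 + 1)*(v - 5)*(v + 3/4)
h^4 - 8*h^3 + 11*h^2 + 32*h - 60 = (h - 5)*(h - 3)*(h - 2)*(h + 2)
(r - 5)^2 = r^2 - 10*r + 25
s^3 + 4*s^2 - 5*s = s*(s - 1)*(s + 5)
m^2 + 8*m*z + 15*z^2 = (m + 3*z)*(m + 5*z)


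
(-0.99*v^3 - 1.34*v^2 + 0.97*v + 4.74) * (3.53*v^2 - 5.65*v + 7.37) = -3.4947*v^5 + 0.863300000000001*v^4 + 3.6988*v^3 + 1.3759*v^2 - 19.6321*v + 34.9338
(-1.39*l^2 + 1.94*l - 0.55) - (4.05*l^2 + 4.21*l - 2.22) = -5.44*l^2 - 2.27*l + 1.67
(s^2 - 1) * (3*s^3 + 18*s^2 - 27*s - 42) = 3*s^5 + 18*s^4 - 30*s^3 - 60*s^2 + 27*s + 42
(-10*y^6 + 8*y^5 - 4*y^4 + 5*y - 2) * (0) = 0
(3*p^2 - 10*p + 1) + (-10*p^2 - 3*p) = -7*p^2 - 13*p + 1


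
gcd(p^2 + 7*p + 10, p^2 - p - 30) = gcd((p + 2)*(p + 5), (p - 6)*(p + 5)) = p + 5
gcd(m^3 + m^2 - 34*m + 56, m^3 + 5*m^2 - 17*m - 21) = m + 7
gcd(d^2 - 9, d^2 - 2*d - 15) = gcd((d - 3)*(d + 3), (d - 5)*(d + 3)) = d + 3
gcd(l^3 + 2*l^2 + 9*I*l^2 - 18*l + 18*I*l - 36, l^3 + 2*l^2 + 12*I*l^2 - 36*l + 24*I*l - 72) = l^2 + l*(2 + 6*I) + 12*I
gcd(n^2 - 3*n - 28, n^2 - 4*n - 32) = n + 4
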